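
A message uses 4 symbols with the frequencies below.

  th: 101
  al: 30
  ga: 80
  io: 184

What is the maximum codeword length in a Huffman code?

Merge the two lowest-weight nodes at each step:
merge al(30) and ga(80): 110
merge th(101) and 110: 211
merge io(184) and 211: 395
Maximum depth reached is 3.

3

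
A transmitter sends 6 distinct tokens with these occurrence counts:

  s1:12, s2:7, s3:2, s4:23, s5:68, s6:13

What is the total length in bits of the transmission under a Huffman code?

246

Build the Huffman tree bottom-up:
merge s3(2) and s2(7): 9
merge 9 and s1(12): 21
merge s6(13) and 21: 34
merge s4(23) and 34: 57
merge 57 and s5(68): 125
Total encoded bits = sum of merged weights = 9 + 21 + 34 + 57 + 125 = 246.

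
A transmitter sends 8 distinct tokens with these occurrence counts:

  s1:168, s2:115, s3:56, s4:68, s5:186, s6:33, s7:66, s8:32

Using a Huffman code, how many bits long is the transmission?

2004

Build the Huffman tree bottom-up:
merge s8(32) and s6(33): 65
merge s3(56) and 65: 121
merge s7(66) and s4(68): 134
merge s2(115) and 121: 236
merge 134 and s1(168): 302
merge s5(186) and 236: 422
merge 302 and 422: 724
Each symbol's bit-cost is frequency × depth; summing gives 2004 bits (equivalently 65 + 121 + 134 + 236 + 302 + 422 + 724).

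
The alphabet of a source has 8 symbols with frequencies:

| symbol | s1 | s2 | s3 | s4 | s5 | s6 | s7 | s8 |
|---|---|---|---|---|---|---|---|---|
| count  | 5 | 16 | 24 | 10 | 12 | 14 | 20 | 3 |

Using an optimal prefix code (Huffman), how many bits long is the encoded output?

Build the Huffman tree bottom-up:
combine s8(3), s1(5) → 8
combine 8, s4(10) → 18
combine s5(12), s6(14) → 26
combine s2(16), 18 → 34
combine s7(20), s3(24) → 44
combine 26, 34 → 60
combine 44, 60 → 104
The encoded length is the sum of every internal node's weight: 8 + 18 + 26 + 34 + 44 + 60 + 104 = 294 bits.

294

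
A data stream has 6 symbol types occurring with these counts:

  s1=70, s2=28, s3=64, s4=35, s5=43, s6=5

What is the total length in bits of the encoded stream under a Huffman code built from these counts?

591

Greedily combine the two least-frequent nodes:
merge s6(5) and s2(28): 33
merge 33 and s4(35): 68
merge s5(43) and s3(64): 107
merge 68 and s1(70): 138
merge 107 and 138: 245
Each symbol's bit-cost is frequency × depth; summing gives 591 bits (equivalently 33 + 68 + 107 + 138 + 245).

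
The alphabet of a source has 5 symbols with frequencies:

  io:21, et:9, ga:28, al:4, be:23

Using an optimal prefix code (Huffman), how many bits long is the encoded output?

183

Greedily combine the two least-frequent nodes:
merge al(4) and et(9): 13
merge 13 and io(21): 34
merge be(23) and ga(28): 51
merge 34 and 51: 85
Total encoded bits = sum of merged weights = 13 + 34 + 51 + 85 = 183.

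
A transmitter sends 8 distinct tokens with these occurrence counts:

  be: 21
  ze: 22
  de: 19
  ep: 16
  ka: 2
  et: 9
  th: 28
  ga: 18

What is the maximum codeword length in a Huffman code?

4

Merge the two lowest-weight nodes at each step:
combine ka(2), et(9) → 11
combine 11, ep(16) → 27
combine ga(18), de(19) → 37
combine be(21), ze(22) → 43
combine 27, th(28) → 55
combine 37, 43 → 80
combine 55, 80 → 135
Maximum depth reached is 4.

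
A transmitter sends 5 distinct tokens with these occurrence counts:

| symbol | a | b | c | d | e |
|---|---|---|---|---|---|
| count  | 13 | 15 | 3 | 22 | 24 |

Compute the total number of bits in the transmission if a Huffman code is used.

170

Build the Huffman tree bottom-up:
merge c(3) and a(13): 16
merge b(15) and 16: 31
merge d(22) and e(24): 46
merge 31 and 46: 77
Total encoded bits = sum of merged weights = 16 + 31 + 46 + 77 = 170.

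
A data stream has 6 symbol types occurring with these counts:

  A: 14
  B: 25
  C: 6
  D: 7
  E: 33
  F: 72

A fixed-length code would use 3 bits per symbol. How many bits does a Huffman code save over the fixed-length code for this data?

Fixed-length: 3 bits × 157 symbols = 471 bits.
Huffman merges:
C(6) + D(7) → 13
13 + A(14) → 27
B(25) + 27 → 52
E(33) + 52 → 85
F(72) + 85 → 157
Huffman total = 13 + 27 + 52 + 85 + 157 = 334 bits.
Saving = 471 − 334 = 137 bits.

137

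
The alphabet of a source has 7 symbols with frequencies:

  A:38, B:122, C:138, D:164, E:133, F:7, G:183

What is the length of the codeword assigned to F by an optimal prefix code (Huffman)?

Repeatedly merge the two smallest:
merge F(7) and A(38): 45
merge 45 and B(122): 167
merge E(133) and C(138): 271
merge D(164) and 167: 331
merge G(183) and 271: 454
merge 331 and 454: 785
F's leaf is at depth 4, giving a 4-bit codeword.

4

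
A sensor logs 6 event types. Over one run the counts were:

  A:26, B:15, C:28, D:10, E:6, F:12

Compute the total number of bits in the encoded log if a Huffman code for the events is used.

237

Merge the two smallest weights repeatedly:
combine E(6), D(10) → 16
combine F(12), B(15) → 27
combine 16, A(26) → 42
combine 27, C(28) → 55
combine 42, 55 → 97
The encoded length is the sum of every internal node's weight: 16 + 27 + 42 + 55 + 97 = 237 bits.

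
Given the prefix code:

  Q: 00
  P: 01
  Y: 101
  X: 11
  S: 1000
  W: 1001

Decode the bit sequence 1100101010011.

Read left to right; each codeword is recognised as soon as it completes (prefix code):
  11→X | 00→Q | 101→Y | 01→P | 00→Q | 11→X
Decoded message: XQYPQX

XQYPQX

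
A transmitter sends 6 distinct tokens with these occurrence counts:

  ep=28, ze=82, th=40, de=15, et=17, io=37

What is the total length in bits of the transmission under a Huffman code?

Merge the two smallest weights repeatedly:
de(15) + et(17) → 32
ep(28) + 32 → 60
io(37) + th(40) → 77
60 + 77 → 137
ze(82) + 137 → 219
Total encoded bits = sum of merged weights = 32 + 60 + 77 + 137 + 219 = 525.

525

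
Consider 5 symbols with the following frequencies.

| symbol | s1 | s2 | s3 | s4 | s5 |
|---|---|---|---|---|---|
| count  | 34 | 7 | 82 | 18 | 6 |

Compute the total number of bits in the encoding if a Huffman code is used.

Build the Huffman tree bottom-up:
merge s5(6) and s2(7): 13
merge 13 and s4(18): 31
merge 31 and s1(34): 65
merge 65 and s3(82): 147
Total encoded bits = sum of merged weights = 13 + 31 + 65 + 147 = 256.

256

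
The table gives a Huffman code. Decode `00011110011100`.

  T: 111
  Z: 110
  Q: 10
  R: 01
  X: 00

XRTXTX

Read left to right; each codeword is recognised as soon as it completes (prefix code):
  00→X | 01→R | 111→T | 00→X | 111→T | 00→X
Decoded message: XRTXTX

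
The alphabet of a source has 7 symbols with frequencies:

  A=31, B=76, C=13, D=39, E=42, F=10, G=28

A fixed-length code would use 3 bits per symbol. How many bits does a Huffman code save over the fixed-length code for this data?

Fixed-length: 3 bits × 239 symbols = 717 bits.
Huffman merges:
merge F(10) and C(13): 23
merge 23 and G(28): 51
merge A(31) and D(39): 70
merge E(42) and 51: 93
merge 70 and B(76): 146
merge 93 and 146: 239
Huffman total = 23 + 51 + 70 + 93 + 146 + 239 = 622 bits.
Saving = 717 − 622 = 95 bits.

95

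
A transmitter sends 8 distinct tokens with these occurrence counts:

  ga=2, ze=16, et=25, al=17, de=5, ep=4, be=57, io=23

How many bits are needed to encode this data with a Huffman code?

Greedily combine the two least-frequent nodes:
combine ga(2), ep(4) → 6
combine de(5), 6 → 11
combine 11, ze(16) → 27
combine al(17), io(23) → 40
combine et(25), 27 → 52
combine 40, 52 → 92
combine be(57), 92 → 149
Each symbol's bit-cost is frequency × depth; summing gives 377 bits (equivalently 6 + 11 + 27 + 40 + 52 + 92 + 149).

377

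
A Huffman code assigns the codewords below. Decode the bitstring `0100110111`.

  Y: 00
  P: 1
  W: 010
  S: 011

WSSP

Read left to right; each codeword is recognised as soon as it completes (prefix code):
  010→W | 011→S | 011→S | 1→P
Decoded message: WSSP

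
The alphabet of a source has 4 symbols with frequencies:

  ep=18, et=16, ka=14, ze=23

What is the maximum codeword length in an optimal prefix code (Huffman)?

Merge the two lowest-weight nodes at each step:
merge ka(14) and et(16): 30
merge ep(18) and ze(23): 41
merge 30 and 41: 71
The rarest symbols sit at the bottom; the longest codeword is 2 bits.

2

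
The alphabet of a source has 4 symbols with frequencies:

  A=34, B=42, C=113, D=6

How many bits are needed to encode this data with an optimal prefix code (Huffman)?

Greedily combine the two least-frequent nodes:
D(6) + A(34) → 40
40 + B(42) → 82
82 + C(113) → 195
Total encoded bits = sum of merged weights = 40 + 82 + 195 = 317.

317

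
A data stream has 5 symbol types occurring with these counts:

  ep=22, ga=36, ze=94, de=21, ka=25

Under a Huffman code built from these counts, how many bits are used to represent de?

Build the tree from the bottom:
de(21) + ep(22) → 43
ka(25) + ga(36) → 61
43 + 61 → 104
ze(94) + 104 → 198
The subtree containing de is merged 3 times, so code length = 3.

3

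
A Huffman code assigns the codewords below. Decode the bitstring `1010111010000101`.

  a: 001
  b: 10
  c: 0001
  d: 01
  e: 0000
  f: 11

bbfbbcd

Read left to right; each codeword is recognised as soon as it completes (prefix code):
  10→b | 10→b | 11→f | 10→b | 10→b | 0001→c | 01→d
Decoded message: bbfbbcd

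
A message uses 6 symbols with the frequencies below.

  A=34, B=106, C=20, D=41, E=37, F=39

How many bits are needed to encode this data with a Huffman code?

673

Build the Huffman tree bottom-up:
merge C(20) and A(34): 54
merge E(37) and F(39): 76
merge D(41) and 54: 95
merge 76 and 95: 171
merge B(106) and 171: 277
Each symbol's bit-cost is frequency × depth; summing gives 673 bits (equivalently 54 + 76 + 95 + 171 + 277).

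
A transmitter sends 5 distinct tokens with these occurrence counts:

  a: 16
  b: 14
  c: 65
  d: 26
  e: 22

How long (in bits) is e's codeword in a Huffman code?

Huffman merges, smallest pair first:
b(14) + a(16) → 30
e(22) + d(26) → 48
30 + 48 → 78
c(65) + 78 → 143
The subtree containing e is merged 3 times, so code length = 3.

3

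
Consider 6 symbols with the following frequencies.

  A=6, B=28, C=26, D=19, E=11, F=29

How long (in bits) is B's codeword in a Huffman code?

2

Huffman merges, smallest pair first:
combine A(6), E(11) → 17
combine 17, D(19) → 36
combine C(26), B(28) → 54
combine F(29), 36 → 65
combine 54, 65 → 119
B sits 2 levels below the root, so its codeword is 2 bits.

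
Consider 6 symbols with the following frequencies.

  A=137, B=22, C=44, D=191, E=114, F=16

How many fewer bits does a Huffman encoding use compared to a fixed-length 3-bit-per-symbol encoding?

Fixed-length: 3 bits × 524 symbols = 1572 bits.
Huffman merges:
combine F(16), B(22) → 38
combine 38, C(44) → 82
combine 82, E(114) → 196
combine A(137), D(191) → 328
combine 196, 328 → 524
Huffman total = 38 + 82 + 196 + 328 + 524 = 1168 bits.
Saving = 1572 − 1168 = 404 bits.

404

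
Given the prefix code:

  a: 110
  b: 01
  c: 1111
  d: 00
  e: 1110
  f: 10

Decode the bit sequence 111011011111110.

eace

Read left to right; each codeword is recognised as soon as it completes (prefix code):
  1110→e | 110→a | 1111→c | 1110→e
Decoded message: eace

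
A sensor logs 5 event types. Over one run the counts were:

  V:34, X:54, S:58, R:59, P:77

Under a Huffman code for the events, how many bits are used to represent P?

Huffman merges, smallest pair first:
merge V(34) and X(54): 88
merge S(58) and R(59): 117
merge P(77) and 88: 165
merge 117 and 165: 282
P's leaf is at depth 2, giving a 2-bit codeword.

2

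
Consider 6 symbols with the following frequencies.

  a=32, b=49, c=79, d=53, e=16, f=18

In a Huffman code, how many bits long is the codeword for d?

Huffman merges, smallest pair first:
combine e(16), f(18) → 34
combine a(32), 34 → 66
combine b(49), d(53) → 102
combine 66, c(79) → 145
combine 102, 145 → 247
d's leaf is at depth 2, giving a 2-bit codeword.

2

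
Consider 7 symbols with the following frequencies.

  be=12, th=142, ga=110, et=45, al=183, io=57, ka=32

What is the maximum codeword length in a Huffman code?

Merge the two lowest-weight nodes at each step:
merge be(12) and ka(32): 44
merge 44 and et(45): 89
merge io(57) and 89: 146
merge ga(110) and th(142): 252
merge 146 and al(183): 329
merge 252 and 329: 581
Maximum depth reached is 5.

5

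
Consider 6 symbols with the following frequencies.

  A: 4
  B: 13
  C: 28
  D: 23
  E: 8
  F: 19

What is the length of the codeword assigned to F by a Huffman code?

Huffman merges, smallest pair first:
combine A(4), E(8) → 12
combine 12, B(13) → 25
combine F(19), D(23) → 42
combine 25, C(28) → 53
combine 42, 53 → 95
F's leaf is at depth 2, giving a 2-bit codeword.

2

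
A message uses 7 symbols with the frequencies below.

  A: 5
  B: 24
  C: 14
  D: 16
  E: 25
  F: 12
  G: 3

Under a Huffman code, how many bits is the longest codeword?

Merge the two lowest-weight nodes at each step:
G(3) + A(5) → 8
8 + F(12) → 20
C(14) + D(16) → 30
20 + B(24) → 44
E(25) + 30 → 55
44 + 55 → 99
Maximum depth reached is 4.

4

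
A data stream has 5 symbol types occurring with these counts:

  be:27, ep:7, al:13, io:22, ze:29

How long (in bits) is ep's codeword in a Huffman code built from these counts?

Build the tree from the bottom:
merge ep(7) and al(13): 20
merge 20 and io(22): 42
merge be(27) and ze(29): 56
merge 42 and 56: 98
The subtree containing ep is merged 3 times, so code length = 3.

3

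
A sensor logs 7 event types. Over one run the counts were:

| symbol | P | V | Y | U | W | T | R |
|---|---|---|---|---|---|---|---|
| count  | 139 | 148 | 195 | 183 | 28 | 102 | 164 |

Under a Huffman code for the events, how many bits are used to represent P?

Huffman merges, smallest pair first:
combine W(28), T(102) → 130
combine 130, P(139) → 269
combine V(148), R(164) → 312
combine U(183), Y(195) → 378
combine 269, 312 → 581
combine 378, 581 → 959
The subtree containing P is merged 3 times, so code length = 3.

3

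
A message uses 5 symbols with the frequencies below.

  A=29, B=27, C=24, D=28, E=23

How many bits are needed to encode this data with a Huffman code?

309

Build the Huffman tree bottom-up:
merge E(23) and C(24): 47
merge B(27) and D(28): 55
merge A(29) and 47: 76
merge 55 and 76: 131
Total encoded bits = sum of merged weights = 47 + 55 + 76 + 131 = 309.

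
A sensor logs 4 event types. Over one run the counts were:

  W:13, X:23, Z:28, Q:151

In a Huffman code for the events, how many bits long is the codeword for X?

3

Build the tree from the bottom:
W(13) + X(23) → 36
Z(28) + 36 → 64
64 + Q(151) → 215
The subtree containing X is merged 3 times, so code length = 3.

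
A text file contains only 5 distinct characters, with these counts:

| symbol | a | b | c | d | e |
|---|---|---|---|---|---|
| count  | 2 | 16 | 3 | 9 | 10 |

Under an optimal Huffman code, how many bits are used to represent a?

4

Repeatedly merge the two smallest:
merge a(2) and c(3): 5
merge 5 and d(9): 14
merge e(10) and 14: 24
merge b(16) and 24: 40
a sits 4 levels below the root, so its codeword is 4 bits.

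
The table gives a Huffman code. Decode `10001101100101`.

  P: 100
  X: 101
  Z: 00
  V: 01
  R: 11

PVXPX

Read left to right; each codeword is recognised as soon as it completes (prefix code):
  100→P | 01→V | 101→X | 100→P | 101→X
Decoded message: PVXPX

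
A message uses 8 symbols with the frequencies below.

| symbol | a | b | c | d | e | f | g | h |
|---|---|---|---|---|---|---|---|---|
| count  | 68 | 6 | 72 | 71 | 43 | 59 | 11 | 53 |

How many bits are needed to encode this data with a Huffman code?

Merge the two smallest weights repeatedly:
combine b(6), g(11) → 17
combine 17, e(43) → 60
combine h(53), f(59) → 112
combine 60, a(68) → 128
combine d(71), c(72) → 143
combine 112, 128 → 240
combine 143, 240 → 383
Each symbol's bit-cost is frequency × depth; summing gives 1083 bits (equivalently 17 + 60 + 112 + 128 + 143 + 240 + 383).

1083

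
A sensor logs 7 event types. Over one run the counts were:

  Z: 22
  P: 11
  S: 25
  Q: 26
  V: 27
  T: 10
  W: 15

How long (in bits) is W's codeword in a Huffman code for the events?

Huffman merges, smallest pair first:
T(10) + P(11) → 21
W(15) + 21 → 36
Z(22) + S(25) → 47
Q(26) + V(27) → 53
36 + 47 → 83
53 + 83 → 136
W sits 3 levels below the root, so its codeword is 3 bits.

3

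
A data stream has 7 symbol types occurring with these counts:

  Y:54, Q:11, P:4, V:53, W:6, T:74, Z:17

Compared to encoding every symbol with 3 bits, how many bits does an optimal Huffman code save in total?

Fixed-length: 3 bits × 219 symbols = 657 bits.
Huffman merges:
combine P(4), W(6) → 10
combine 10, Q(11) → 21
combine Z(17), 21 → 38
combine 38, V(53) → 91
combine Y(54), T(74) → 128
combine 91, 128 → 219
Huffman total = 10 + 21 + 38 + 91 + 128 + 219 = 507 bits.
Saving = 657 − 507 = 150 bits.

150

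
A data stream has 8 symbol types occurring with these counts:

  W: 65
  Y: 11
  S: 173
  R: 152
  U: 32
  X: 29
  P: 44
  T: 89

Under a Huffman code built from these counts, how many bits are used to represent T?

Repeatedly merge the two smallest:
Y(11) + X(29) → 40
U(32) + 40 → 72
P(44) + W(65) → 109
72 + T(89) → 161
109 + R(152) → 261
161 + S(173) → 334
261 + 334 → 595
T sits 3 levels below the root, so its codeword is 3 bits.

3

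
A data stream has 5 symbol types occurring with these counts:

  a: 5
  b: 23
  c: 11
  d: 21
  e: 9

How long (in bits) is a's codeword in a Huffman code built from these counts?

Build the tree from the bottom:
combine a(5), e(9) → 14
combine c(11), 14 → 25
combine d(21), b(23) → 44
combine 25, 44 → 69
The subtree containing a is merged 3 times, so code length = 3.

3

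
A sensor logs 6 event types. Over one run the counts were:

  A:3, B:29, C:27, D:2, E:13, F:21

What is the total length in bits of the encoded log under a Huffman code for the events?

213

Build the Huffman tree bottom-up:
D(2) + A(3) → 5
5 + E(13) → 18
18 + F(21) → 39
C(27) + B(29) → 56
39 + 56 → 95
Each symbol's bit-cost is frequency × depth; summing gives 213 bits (equivalently 5 + 18 + 39 + 56 + 95).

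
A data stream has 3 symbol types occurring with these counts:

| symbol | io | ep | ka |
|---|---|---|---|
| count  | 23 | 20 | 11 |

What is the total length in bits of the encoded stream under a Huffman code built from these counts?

Build the Huffman tree bottom-up:
ka(11) + ep(20) → 31
io(23) + 31 → 54
Total encoded bits = sum of merged weights = 31 + 54 = 85.

85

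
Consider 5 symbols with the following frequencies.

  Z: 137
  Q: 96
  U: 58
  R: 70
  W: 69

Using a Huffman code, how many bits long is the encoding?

Build the Huffman tree bottom-up:
combine U(58), W(69) → 127
combine R(70), Q(96) → 166
combine 127, Z(137) → 264
combine 166, 264 → 430
Total encoded bits = sum of merged weights = 127 + 166 + 264 + 430 = 987.

987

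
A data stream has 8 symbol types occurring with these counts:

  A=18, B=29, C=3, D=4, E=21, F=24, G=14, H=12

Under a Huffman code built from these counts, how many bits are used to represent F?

2

Repeatedly merge the two smallest:
C(3) + D(4) → 7
7 + H(12) → 19
G(14) + A(18) → 32
19 + E(21) → 40
F(24) + B(29) → 53
32 + 40 → 72
53 + 72 → 125
F sits 2 levels below the root, so its codeword is 2 bits.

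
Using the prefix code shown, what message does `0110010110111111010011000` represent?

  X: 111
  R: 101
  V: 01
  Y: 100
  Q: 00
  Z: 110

VYRRXZYZQ

Read left to right; each codeword is recognised as soon as it completes (prefix code):
  01→V | 100→Y | 101→R | 101→R | 111→X | 110→Z | 100→Y | 110→Z | 00→Q
Decoded message: VYRRXZYZQ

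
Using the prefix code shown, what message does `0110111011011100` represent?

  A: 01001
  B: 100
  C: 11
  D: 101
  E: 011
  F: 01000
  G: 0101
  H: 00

Read left to right; each codeword is recognised as soon as it completes (prefix code):
  011→E | 011→E | 101→D | 101→D | 11→C | 00→H
Decoded message: EEDDCH

EEDDCH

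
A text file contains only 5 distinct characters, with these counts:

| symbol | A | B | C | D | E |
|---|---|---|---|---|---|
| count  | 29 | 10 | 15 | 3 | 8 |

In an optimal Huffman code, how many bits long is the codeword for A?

1

Build the tree from the bottom:
combine D(3), E(8) → 11
combine B(10), 11 → 21
combine C(15), 21 → 36
combine A(29), 36 → 65
A is a child of the root — depth 1, so its codeword is a single bit.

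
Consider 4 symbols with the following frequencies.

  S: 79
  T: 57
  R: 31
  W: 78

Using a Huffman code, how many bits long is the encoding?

490

Build the Huffman tree bottom-up:
combine R(31), T(57) → 88
combine W(78), S(79) → 157
combine 88, 157 → 245
Total encoded bits = sum of merged weights = 88 + 157 + 245 = 490.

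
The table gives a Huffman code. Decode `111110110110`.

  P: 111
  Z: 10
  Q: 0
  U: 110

Read left to right; each codeword is recognised as soon as it completes (prefix code):
  111→P | 110→U | 110→U | 110→U
Decoded message: PUUU

PUUU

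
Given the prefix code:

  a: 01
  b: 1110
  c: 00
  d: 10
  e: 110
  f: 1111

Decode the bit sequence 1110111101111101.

bfafa

Read left to right; each codeword is recognised as soon as it completes (prefix code):
  1110→b | 1111→f | 01→a | 1111→f | 01→a
Decoded message: bfafa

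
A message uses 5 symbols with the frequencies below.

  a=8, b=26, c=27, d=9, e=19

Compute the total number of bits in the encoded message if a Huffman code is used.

Build the Huffman tree bottom-up:
a(8) + d(9) → 17
17 + e(19) → 36
b(26) + c(27) → 53
36 + 53 → 89
The encoded length is the sum of every internal node's weight: 17 + 36 + 53 + 89 = 195 bits.

195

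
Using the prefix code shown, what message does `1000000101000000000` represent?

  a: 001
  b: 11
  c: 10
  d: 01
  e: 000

ceadeee

Read left to right; each codeword is recognised as soon as it completes (prefix code):
  10→c | 000→e | 001→a | 01→d | 000→e | 000→e | 000→e
Decoded message: ceadeee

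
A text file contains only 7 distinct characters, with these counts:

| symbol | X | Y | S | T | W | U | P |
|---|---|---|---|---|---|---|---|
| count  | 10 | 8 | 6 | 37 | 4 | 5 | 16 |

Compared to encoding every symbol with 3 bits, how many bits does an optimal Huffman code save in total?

Fixed-length: 3 bits × 86 symbols = 258 bits.
Huffman merges:
merge W(4) and U(5): 9
merge S(6) and Y(8): 14
merge 9 and X(10): 19
merge 14 and P(16): 30
merge 19 and 30: 49
merge T(37) and 49: 86
Huffman total = 9 + 14 + 19 + 30 + 49 + 86 = 207 bits.
Saving = 258 − 207 = 51 bits.

51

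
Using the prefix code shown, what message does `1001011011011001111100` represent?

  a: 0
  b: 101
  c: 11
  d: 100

Read left to right; each codeword is recognised as soon as it completes (prefix code):
  100→d | 101→b | 101→b | 101→b | 100→d | 11→c | 11→c | 100→d
Decoded message: dbbbdccd

dbbbdccd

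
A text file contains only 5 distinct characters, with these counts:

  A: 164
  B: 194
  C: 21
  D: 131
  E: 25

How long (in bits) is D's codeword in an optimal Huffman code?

3

Repeatedly merge the two smallest:
merge C(21) and E(25): 46
merge 46 and D(131): 177
merge A(164) and 177: 341
merge B(194) and 341: 535
D sits 3 levels below the root, so its codeword is 3 bits.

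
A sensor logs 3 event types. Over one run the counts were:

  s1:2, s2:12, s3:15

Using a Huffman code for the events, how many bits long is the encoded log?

43

Merge the two smallest weights repeatedly:
merge s1(2) and s2(12): 14
merge 14 and s3(15): 29
Each symbol's bit-cost is frequency × depth; summing gives 43 bits (equivalently 14 + 29).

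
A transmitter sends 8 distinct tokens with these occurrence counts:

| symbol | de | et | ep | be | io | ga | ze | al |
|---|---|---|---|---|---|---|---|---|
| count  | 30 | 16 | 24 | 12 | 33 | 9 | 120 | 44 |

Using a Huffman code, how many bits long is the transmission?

Merge the two smallest weights repeatedly:
combine ga(9), be(12) → 21
combine et(16), 21 → 37
combine ep(24), de(30) → 54
combine io(33), 37 → 70
combine al(44), 54 → 98
combine 70, 98 → 168
combine ze(120), 168 → 288
Total encoded bits = sum of merged weights = 21 + 37 + 54 + 70 + 98 + 168 + 288 = 736.

736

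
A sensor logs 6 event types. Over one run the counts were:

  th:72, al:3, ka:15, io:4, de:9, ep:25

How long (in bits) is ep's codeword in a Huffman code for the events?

Repeatedly merge the two smallest:
merge al(3) and io(4): 7
merge 7 and de(9): 16
merge ka(15) and 16: 31
merge ep(25) and 31: 56
merge 56 and th(72): 128
ep sits 2 levels below the root, so its codeword is 2 bits.

2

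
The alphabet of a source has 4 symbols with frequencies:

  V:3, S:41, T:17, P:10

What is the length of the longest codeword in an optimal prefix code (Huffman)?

3

Merge the two lowest-weight nodes at each step:
merge V(3) and P(10): 13
merge 13 and T(17): 30
merge 30 and S(41): 71
Maximum depth reached is 3.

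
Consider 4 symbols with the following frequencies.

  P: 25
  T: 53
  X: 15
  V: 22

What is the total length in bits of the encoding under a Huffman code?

214

Greedily combine the two least-frequent nodes:
combine X(15), V(22) → 37
combine P(25), 37 → 62
combine T(53), 62 → 115
The encoded length is the sum of every internal node's weight: 37 + 62 + 115 = 214 bits.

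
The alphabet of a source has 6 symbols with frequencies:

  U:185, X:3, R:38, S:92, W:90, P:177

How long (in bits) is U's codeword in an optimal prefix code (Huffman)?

Huffman merges, smallest pair first:
merge X(3) and R(38): 41
merge 41 and W(90): 131
merge S(92) and 131: 223
merge P(177) and U(185): 362
merge 223 and 362: 585
U sits 2 levels below the root, so its codeword is 2 bits.

2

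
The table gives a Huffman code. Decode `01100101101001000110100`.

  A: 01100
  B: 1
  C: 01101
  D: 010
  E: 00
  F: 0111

ABCEBECE

Read left to right; each codeword is recognised as soon as it completes (prefix code):
  01100→A | 1→B | 01101→C | 00→E | 1→B | 00→E | 01101→C | 00→E
Decoded message: ABCEBECE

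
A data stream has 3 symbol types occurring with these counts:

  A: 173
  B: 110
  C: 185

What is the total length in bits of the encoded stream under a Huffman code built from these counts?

751

Build the Huffman tree bottom-up:
combine B(110), A(173) → 283
combine C(185), 283 → 468
Total encoded bits = sum of merged weights = 283 + 468 = 751.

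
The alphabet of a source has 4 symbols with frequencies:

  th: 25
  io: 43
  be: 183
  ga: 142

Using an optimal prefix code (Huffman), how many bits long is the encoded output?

Merge the two smallest weights repeatedly:
combine th(25), io(43) → 68
combine 68, ga(142) → 210
combine be(183), 210 → 393
Total encoded bits = sum of merged weights = 68 + 210 + 393 = 671.

671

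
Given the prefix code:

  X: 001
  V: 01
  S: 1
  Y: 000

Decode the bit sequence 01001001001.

VXXX

Read left to right; each codeword is recognised as soon as it completes (prefix code):
  01→V | 001→X | 001→X | 001→X
Decoded message: VXXX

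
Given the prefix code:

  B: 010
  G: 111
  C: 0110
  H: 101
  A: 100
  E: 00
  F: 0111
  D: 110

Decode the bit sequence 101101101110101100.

Read left to right; each codeword is recognised as soon as it completes (prefix code):
  101→H | 101→H | 101→H | 110→D | 101→H | 100→A
Decoded message: HHHDHA

HHHDHA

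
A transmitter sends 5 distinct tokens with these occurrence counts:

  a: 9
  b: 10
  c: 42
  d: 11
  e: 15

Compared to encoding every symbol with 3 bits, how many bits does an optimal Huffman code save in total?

84

Fixed-length: 3 bits × 87 symbols = 261 bits.
Huffman merges:
a(9) + b(10) → 19
d(11) + e(15) → 26
19 + 26 → 45
c(42) + 45 → 87
Huffman total = 19 + 26 + 45 + 87 = 177 bits.
Saving = 261 − 177 = 84 bits.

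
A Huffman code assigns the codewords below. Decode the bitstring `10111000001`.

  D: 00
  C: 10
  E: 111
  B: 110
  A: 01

Read left to right; each codeword is recognised as soon as it completes (prefix code):
  10→C | 111→E | 00→D | 00→D | 01→A
Decoded message: CEDDA

CEDDA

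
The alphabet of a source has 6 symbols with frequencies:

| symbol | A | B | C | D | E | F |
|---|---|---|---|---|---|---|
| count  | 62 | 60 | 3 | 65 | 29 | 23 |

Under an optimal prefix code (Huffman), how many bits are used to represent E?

Build the tree from the bottom:
combine C(3), F(23) → 26
combine 26, E(29) → 55
combine 55, B(60) → 115
combine A(62), D(65) → 127
combine 115, 127 → 242
E's leaf is at depth 3, giving a 3-bit codeword.

3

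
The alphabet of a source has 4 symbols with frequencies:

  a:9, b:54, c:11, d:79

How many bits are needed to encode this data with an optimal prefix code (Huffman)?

Merge the two smallest weights repeatedly:
a(9) + c(11) → 20
20 + b(54) → 74
74 + d(79) → 153
The encoded length is the sum of every internal node's weight: 20 + 74 + 153 = 247 bits.

247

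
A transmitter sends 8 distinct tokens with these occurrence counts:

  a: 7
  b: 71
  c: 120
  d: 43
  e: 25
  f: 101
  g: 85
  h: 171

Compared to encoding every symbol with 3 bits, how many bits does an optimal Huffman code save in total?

184

Fixed-length: 3 bits × 623 symbols = 1869 bits.
Huffman merges:
a(7) + e(25) → 32
32 + d(43) → 75
b(71) + 75 → 146
g(85) + f(101) → 186
c(120) + 146 → 266
h(171) + 186 → 357
266 + 357 → 623
Huffman total = 32 + 75 + 146 + 186 + 266 + 357 + 623 = 1685 bits.
Saving = 1869 − 1685 = 184 bits.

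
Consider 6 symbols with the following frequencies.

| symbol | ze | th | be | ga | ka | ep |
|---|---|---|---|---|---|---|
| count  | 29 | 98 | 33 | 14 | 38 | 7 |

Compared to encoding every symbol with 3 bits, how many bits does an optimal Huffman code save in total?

175

Fixed-length: 3 bits × 219 symbols = 657 bits.
Huffman merges:
ep(7) + ga(14) → 21
21 + ze(29) → 50
be(33) + ka(38) → 71
50 + 71 → 121
th(98) + 121 → 219
Huffman total = 21 + 50 + 71 + 121 + 219 = 482 bits.
Saving = 657 − 482 = 175 bits.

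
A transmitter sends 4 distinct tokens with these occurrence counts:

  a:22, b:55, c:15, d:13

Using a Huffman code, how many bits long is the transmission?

Merge the two smallest weights repeatedly:
d(13) + c(15) → 28
a(22) + 28 → 50
50 + b(55) → 105
The encoded length is the sum of every internal node's weight: 28 + 50 + 105 = 183 bits.

183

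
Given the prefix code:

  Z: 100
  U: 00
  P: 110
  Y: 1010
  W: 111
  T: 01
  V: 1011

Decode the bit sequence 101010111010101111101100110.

Read left to right; each codeword is recognised as soon as it completes (prefix code):
  1010→Y | 1011→V | 1010→Y | 1011→V | 111→W | 01→T | 100→Z | 110→P
Decoded message: YVYVWTZP

YVYVWTZP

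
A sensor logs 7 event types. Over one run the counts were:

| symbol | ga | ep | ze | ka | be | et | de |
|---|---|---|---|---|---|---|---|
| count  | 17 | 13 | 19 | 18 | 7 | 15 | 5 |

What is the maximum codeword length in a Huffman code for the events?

4

Merge the two lowest-weight nodes at each step:
merge de(5) and be(7): 12
merge 12 and ep(13): 25
merge et(15) and ga(17): 32
merge ka(18) and ze(19): 37
merge 25 and 32: 57
merge 37 and 57: 94
The rarest symbols sit at the bottom; the longest codeword is 4 bits.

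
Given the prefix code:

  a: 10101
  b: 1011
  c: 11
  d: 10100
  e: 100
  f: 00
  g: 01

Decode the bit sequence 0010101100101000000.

Read left to right; each codeword is recognised as soon as it completes (prefix code):
  00→f | 10101→a | 100→e | 10100→d | 00→f | 00→f
Decoded message: faedff

faedff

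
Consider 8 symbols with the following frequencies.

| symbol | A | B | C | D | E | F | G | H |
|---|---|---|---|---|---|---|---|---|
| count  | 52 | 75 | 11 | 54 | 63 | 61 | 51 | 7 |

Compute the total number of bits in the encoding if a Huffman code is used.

1065

Merge the two smallest weights repeatedly:
H(7) + C(11) → 18
18 + G(51) → 69
A(52) + D(54) → 106
F(61) + E(63) → 124
69 + B(75) → 144
106 + 124 → 230
144 + 230 → 374
The encoded length is the sum of every internal node's weight: 18 + 69 + 106 + 124 + 144 + 230 + 374 = 1065 bits.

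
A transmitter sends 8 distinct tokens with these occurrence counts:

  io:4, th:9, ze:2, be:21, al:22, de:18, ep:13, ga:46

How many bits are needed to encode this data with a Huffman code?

358

Build the Huffman tree bottom-up:
ze(2) + io(4) → 6
6 + th(9) → 15
ep(13) + 15 → 28
de(18) + be(21) → 39
al(22) + 28 → 50
39 + ga(46) → 85
50 + 85 → 135
Each symbol's bit-cost is frequency × depth; summing gives 358 bits (equivalently 6 + 15 + 28 + 39 + 50 + 85 + 135).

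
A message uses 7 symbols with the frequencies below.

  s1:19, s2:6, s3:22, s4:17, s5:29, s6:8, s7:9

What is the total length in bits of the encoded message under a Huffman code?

Build the Huffman tree bottom-up:
combine s2(6), s6(8) → 14
combine s7(9), 14 → 23
combine s4(17), s1(19) → 36
combine s3(22), 23 → 45
combine s5(29), 36 → 65
combine 45, 65 → 110
Total encoded bits = sum of merged weights = 14 + 23 + 36 + 45 + 65 + 110 = 293.

293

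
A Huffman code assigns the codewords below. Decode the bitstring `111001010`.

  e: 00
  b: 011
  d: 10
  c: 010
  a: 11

adcd

Read left to right; each codeword is recognised as soon as it completes (prefix code):
  11→a | 10→d | 010→c | 10→d
Decoded message: adcd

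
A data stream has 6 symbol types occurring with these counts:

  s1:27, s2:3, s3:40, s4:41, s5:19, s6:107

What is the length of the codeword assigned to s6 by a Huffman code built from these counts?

1

Huffman merges, smallest pair first:
merge s2(3) and s5(19): 22
merge 22 and s1(27): 49
merge s3(40) and s4(41): 81
merge 49 and 81: 130
merge s6(107) and 130: 237
s6 sits one level below the root: a 1-bit codeword.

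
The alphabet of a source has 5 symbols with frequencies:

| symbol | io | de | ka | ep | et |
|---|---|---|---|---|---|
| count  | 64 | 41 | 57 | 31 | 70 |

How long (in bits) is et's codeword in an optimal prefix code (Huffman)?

Build the tree from the bottom:
ep(31) + de(41) → 72
ka(57) + io(64) → 121
et(70) + 72 → 142
121 + 142 → 263
et's leaf is at depth 2, giving a 2-bit codeword.

2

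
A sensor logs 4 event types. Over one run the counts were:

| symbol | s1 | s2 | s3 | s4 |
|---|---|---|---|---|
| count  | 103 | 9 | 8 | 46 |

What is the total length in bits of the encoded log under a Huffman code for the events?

Build the Huffman tree bottom-up:
merge s3(8) and s2(9): 17
merge 17 and s4(46): 63
merge 63 and s1(103): 166
The encoded length is the sum of every internal node's weight: 17 + 63 + 166 = 246 bits.

246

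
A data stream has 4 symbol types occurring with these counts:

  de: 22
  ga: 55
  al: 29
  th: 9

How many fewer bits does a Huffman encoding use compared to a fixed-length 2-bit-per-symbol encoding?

Fixed-length: 2 bits × 115 symbols = 230 bits.
Huffman merges:
combine th(9), de(22) → 31
combine al(29), 31 → 60
combine ga(55), 60 → 115
Huffman total = 31 + 60 + 115 = 206 bits.
Saving = 230 − 206 = 24 bits.

24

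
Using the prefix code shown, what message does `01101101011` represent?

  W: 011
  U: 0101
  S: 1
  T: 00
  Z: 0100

WWUS

Read left to right; each codeword is recognised as soon as it completes (prefix code):
  011→W | 011→W | 0101→U | 1→S
Decoded message: WWUS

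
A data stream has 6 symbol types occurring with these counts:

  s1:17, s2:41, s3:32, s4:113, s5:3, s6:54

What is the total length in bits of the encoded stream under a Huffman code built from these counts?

572

Build the Huffman tree bottom-up:
merge s5(3) and s1(17): 20
merge 20 and s3(32): 52
merge s2(41) and 52: 93
merge s6(54) and 93: 147
merge s4(113) and 147: 260
Total encoded bits = sum of merged weights = 20 + 52 + 93 + 147 + 260 = 572.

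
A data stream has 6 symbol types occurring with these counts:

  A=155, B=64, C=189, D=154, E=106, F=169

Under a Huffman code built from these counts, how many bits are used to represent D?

3

Build the tree from the bottom:
B(64) + E(106) → 170
D(154) + A(155) → 309
F(169) + 170 → 339
C(189) + 309 → 498
339 + 498 → 837
The subtree containing D is merged 3 times, so code length = 3.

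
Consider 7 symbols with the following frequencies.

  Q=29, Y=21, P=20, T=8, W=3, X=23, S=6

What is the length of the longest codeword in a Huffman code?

5

Merge the two lowest-weight nodes at each step:
W(3) + S(6) → 9
T(8) + 9 → 17
17 + P(20) → 37
Y(21) + X(23) → 44
Q(29) + 37 → 66
44 + 66 → 110
The first pair merged (W, S) ends up deepest, at depth 5.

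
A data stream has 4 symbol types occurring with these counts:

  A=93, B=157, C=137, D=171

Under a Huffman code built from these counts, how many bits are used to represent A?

2

Repeatedly merge the two smallest:
merge A(93) and C(137): 230
merge B(157) and D(171): 328
merge 230 and 328: 558
A sits 2 levels below the root, so its codeword is 2 bits.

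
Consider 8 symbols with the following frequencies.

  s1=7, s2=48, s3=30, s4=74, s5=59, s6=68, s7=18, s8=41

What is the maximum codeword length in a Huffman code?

Merge the two lowest-weight nodes at each step:
merge s1(7) and s7(18): 25
merge 25 and s3(30): 55
merge s8(41) and s2(48): 89
merge 55 and s5(59): 114
merge s6(68) and s4(74): 142
merge 89 and 114: 203
merge 142 and 203: 345
The rarest symbols sit at the bottom; the longest codeword is 5 bits.

5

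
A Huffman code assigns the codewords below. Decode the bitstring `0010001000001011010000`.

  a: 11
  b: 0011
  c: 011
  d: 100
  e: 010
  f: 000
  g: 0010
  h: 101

ggfeaef

Read left to right; each codeword is recognised as soon as it completes (prefix code):
  0010→g | 0010→g | 000→f | 010→e | 11→a | 010→e | 000→f
Decoded message: ggfeaef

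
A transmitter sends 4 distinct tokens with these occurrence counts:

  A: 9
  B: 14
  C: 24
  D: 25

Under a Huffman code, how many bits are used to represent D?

Repeatedly merge the two smallest:
A(9) + B(14) → 23
23 + C(24) → 47
D(25) + 47 → 72
D sits one level below the root: a 1-bit codeword.

1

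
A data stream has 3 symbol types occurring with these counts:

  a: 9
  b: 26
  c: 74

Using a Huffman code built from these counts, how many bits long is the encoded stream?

144

Build the Huffman tree bottom-up:
combine a(9), b(26) → 35
combine 35, c(74) → 109
Each symbol's bit-cost is frequency × depth; summing gives 144 bits (equivalently 35 + 109).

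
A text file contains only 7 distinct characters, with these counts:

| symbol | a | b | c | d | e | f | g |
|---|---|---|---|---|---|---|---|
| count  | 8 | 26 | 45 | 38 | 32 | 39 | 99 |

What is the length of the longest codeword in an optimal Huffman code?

4

Merge the two lowest-weight nodes at each step:
merge a(8) and b(26): 34
merge e(32) and 34: 66
merge d(38) and f(39): 77
merge c(45) and 66: 111
merge 77 and g(99): 176
merge 111 and 176: 287
The first pair merged (a, b) ends up deepest, at depth 4.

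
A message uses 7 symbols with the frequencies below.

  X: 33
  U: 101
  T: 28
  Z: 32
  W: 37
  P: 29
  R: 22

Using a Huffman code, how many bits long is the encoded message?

745

Build the Huffman tree bottom-up:
R(22) + T(28) → 50
P(29) + Z(32) → 61
X(33) + W(37) → 70
50 + 61 → 111
70 + U(101) → 171
111 + 171 → 282
Total encoded bits = sum of merged weights = 50 + 61 + 70 + 111 + 171 + 282 = 745.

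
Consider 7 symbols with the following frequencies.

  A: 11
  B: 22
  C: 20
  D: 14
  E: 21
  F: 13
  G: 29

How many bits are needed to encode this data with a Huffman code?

Greedily combine the two least-frequent nodes:
merge A(11) and F(13): 24
merge D(14) and C(20): 34
merge E(21) and B(22): 43
merge 24 and G(29): 53
merge 34 and 43: 77
merge 53 and 77: 130
Each symbol's bit-cost is frequency × depth; summing gives 361 bits (equivalently 24 + 34 + 43 + 53 + 77 + 130).

361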